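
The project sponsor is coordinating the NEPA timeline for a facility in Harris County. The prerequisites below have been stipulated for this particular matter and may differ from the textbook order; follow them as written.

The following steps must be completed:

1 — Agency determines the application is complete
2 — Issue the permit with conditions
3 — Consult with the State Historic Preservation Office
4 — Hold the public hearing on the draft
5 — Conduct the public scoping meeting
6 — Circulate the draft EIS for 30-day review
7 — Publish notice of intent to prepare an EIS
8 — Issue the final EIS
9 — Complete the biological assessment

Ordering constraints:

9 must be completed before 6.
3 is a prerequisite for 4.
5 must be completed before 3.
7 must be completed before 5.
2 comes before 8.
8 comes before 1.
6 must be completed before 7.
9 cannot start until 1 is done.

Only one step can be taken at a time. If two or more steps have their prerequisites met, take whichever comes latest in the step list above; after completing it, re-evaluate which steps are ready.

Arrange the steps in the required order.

2 → 8 → 1 → 9 → 6 → 7 → 5 → 3 → 4

Only 2 has no prerequisites, so it is first.
That leaves 8 as the only ready step → 8.
1 is the only step now ready → 1.
9 is the only step now ready → 9.
Next only 6 has its prerequisites met → 6.
7 needed 6, now all done → 7.
5 needed 7, now all done → 5.
3 needed 5, now all done → 3.
Next only 4 has its prerequisites met → 4.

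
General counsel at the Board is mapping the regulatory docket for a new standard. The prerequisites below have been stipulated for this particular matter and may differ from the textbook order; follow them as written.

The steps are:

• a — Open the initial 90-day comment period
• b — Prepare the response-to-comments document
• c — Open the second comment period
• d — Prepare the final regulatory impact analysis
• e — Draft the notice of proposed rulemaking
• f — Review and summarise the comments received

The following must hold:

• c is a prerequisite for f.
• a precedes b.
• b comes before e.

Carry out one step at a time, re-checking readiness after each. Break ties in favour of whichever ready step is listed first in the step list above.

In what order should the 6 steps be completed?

a, b, c, d, e, f

Nothing is required for a, c and d. a is listed earlier → a first.
b now also ready, so the ready set is {b, c, d}; b is listed earlier → b.
e now also ready, so the ready set is {c, d, e}; c is listed earlier → c.
Ready: d, e and f. d is listed earlier → d.
Ready: e and f. e is listed earlier → e.
Next only f has its prerequisites met → f.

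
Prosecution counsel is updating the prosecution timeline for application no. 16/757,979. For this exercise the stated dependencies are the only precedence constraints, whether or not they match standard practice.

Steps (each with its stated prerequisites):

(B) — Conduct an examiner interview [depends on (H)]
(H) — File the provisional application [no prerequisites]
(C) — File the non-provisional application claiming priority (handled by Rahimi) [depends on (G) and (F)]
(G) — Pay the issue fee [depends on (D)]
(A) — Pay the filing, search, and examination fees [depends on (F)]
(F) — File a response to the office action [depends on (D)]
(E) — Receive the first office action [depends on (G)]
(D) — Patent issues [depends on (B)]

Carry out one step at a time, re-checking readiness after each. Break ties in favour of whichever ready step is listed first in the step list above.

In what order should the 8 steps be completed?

(H) → (B) → (D) → (G) → (F) → (C) → (A) → (E)

(H) is the only step with nothing outstanding, so it goes first.
(B) needed (H), now all done → (B).
(D) is the only step now ready → (D).
Ready: (G) and (F). (G) is listed earlier → (G).
(F) and (E) are both available; (F) is listed earlier → (F).
(C) and (A) now also ready, so the ready set is {(C), (A), (E)}; (C) is listed earlier → (C).
(A) and (E) are both available; (A) is listed earlier → (A).
Next only (E) has its prerequisites met → (E).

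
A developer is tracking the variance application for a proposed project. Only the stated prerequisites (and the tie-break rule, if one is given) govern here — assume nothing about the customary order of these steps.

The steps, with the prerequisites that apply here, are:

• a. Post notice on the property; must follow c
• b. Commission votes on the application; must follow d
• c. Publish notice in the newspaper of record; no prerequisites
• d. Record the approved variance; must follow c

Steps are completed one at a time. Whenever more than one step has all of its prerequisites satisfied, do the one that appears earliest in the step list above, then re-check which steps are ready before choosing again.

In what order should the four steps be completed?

c, a, d, b

Only c has no prerequisites, so it is first.
a and d are both available; a is listed earlier → a.
d is the only step now ready → d.
b needed d, now all done → b.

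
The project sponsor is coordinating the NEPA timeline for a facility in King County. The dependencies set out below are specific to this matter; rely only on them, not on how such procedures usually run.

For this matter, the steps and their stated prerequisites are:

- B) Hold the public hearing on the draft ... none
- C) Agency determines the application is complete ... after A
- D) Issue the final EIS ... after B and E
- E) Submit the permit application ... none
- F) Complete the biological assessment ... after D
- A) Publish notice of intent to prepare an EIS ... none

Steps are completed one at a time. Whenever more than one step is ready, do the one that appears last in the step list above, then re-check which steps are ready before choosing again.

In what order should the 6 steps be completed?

A E C B D F

Nothing is required for A, E and B. A is listed later → A first.
E, C and B are all available; E is listed later → E.
C and B are both available; C is listed later → C.
B is the only step now ready → B.
Next only D has its prerequisites met → D.
That leaves F as the only ready step → F.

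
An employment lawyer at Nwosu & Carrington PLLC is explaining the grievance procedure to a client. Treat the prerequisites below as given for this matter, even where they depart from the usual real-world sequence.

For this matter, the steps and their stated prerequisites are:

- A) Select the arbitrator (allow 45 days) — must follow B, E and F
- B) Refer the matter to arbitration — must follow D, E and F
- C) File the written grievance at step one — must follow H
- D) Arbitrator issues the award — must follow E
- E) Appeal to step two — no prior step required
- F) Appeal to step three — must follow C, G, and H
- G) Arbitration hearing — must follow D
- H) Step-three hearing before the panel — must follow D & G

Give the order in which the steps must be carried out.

E is the only step with nothing outstanding, so it goes first.
D needed E, now all done → D.
Next only G has its prerequisites met → G.
That leaves H as the only ready step → H.
C needed H, now all done → C.
That leaves F as the only ready step → F.
B needed D, E and F, now all done → B.
That leaves A as the only ready step → A.

E, D, G, H, C, F, B, A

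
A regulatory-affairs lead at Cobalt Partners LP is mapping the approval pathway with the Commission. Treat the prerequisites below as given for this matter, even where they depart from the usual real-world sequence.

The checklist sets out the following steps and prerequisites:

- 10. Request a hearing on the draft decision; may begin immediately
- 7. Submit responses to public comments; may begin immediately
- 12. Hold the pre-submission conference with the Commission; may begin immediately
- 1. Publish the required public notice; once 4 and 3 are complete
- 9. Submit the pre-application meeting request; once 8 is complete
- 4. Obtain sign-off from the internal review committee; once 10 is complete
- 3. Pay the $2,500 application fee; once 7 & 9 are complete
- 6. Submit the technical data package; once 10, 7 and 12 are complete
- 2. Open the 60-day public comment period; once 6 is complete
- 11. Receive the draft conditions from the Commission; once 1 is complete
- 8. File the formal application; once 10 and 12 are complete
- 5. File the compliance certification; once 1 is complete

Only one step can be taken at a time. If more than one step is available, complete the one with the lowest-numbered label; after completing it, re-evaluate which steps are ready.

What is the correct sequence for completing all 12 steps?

7 → 10 → 4 → 12 → 6 → 2 → 8 → 9 → 3 → 1 → 5 → 11

Nothing is required for 7, 10 and 12. 7 has the earlier label → 7 first.
10 and 12 are both available; 10 has the earlier label → 10.
Now 4 and 12 have their prerequisites met. 4 has the earlier label, so 4 next.
Next only 12 has its prerequisites met → 12.
6 and 8 are both available; 6 has the earlier label → 6.
Now 2 and 8 have their prerequisites met. 2 has the earlier label, so 2 next.
8 needed 10 and 12, now all done → 8.
9 is the only step now ready → 9.
3 needed 7 and 9, now all done → 3.
Next only 1 has its prerequisites met → 1.
5 and 11 are both available; 5 has the earlier label → 5.
11 needed 1, now all done → 11.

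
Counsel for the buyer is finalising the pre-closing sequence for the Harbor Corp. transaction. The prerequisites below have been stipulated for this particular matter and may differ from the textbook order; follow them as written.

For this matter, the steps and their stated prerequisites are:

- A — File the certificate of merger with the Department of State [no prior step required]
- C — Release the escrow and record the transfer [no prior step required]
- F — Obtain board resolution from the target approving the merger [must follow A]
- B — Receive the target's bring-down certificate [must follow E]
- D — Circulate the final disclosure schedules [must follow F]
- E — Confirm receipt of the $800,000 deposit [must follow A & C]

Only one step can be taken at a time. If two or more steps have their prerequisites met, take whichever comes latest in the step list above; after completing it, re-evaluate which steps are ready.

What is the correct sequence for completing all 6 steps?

C A E B F D

C and A have no prerequisites; C is listed later, so C is first.
Next only A has its prerequisites met → A.
Now E and F have their prerequisites met. E is listed later, so E next.
B now also ready, so the ready set is {B, F}; B is listed later → B.
That leaves F as the only ready step → F.
D needed F, now all done → D.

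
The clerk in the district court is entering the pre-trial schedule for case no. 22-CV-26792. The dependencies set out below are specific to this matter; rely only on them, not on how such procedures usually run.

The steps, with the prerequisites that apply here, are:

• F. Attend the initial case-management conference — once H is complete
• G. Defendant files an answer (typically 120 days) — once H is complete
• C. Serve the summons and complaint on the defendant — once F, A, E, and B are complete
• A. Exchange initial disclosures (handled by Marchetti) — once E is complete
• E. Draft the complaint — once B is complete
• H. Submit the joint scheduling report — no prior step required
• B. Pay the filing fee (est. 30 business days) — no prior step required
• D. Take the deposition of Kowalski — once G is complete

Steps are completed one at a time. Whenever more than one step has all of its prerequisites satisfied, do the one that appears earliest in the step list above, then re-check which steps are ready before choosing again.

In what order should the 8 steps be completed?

H and B have no prerequisites; H is listed earlier, so H is first.
Ready: F, G and B. F is listed earlier → F.
G and B are both available; G is listed earlier → G.
Ready: B and D. B is listed earlier → B.
E now also ready, so the ready set is {E, D}; E is listed earlier → E.
Now A and D have their prerequisites met. A is listed earlier, so A next.
Now C and D have their prerequisites met. C is listed earlier, so C next.
D needed G, now all done → D.

H F G B E A C D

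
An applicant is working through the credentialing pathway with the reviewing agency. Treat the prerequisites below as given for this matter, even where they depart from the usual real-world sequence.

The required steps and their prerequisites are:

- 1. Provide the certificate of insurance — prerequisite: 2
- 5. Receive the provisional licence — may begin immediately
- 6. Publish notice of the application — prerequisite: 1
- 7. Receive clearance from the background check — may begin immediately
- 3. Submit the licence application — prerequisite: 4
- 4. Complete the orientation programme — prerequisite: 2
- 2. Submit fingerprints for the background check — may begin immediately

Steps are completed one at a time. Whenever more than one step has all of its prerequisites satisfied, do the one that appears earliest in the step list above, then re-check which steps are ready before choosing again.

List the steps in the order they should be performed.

5 7 2 1 6 4 3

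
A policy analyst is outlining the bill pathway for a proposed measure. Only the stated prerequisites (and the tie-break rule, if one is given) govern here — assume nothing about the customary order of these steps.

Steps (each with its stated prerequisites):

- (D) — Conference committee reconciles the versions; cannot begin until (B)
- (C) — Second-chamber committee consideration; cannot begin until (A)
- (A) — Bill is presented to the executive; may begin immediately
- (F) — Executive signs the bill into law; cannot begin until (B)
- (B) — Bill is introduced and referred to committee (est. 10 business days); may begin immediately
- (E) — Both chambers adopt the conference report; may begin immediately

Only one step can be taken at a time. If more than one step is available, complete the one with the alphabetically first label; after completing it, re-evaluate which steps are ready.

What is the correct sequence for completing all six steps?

(A) → (B) → (C) → (D) → (E) → (F)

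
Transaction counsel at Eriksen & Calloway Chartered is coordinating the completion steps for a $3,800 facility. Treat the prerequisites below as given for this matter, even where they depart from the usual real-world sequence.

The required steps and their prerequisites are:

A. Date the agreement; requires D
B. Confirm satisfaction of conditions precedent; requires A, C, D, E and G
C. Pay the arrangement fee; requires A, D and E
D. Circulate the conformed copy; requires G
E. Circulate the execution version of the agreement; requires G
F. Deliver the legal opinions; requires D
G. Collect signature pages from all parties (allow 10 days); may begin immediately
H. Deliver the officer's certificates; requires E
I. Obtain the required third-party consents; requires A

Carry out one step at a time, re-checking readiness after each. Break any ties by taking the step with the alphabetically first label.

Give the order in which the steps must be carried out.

G is the only step with nothing outstanding, so it goes first.
Ready: D and E. D has the earlier label → D.
A and F now also ready, so the ready set is {A, E, F}; A has the earlier label → A.
I now also ready, so the ready set is {E, F, I}; E has the earlier label → E.
C and H now also ready, so the ready set is {C, F, H, I}; C has the earlier label → C.
B now also ready, so the ready set is {B, F, H, I}; B has the earlier label → B.
Ready: F, H and I. F has the earlier label → F.
Ready: H and I. H has the earlier label → H.
I needed A, now all done → I.

G, D, A, E, C, B, F, H, I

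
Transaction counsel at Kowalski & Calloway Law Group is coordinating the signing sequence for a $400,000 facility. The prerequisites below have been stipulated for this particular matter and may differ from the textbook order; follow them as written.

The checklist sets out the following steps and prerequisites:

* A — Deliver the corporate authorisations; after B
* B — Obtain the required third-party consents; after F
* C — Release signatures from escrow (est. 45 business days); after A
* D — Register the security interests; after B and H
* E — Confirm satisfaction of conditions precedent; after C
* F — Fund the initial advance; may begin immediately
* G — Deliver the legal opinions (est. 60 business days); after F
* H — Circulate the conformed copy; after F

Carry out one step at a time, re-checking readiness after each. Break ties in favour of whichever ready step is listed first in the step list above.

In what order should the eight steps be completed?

F, B, A, C, E, G, H, D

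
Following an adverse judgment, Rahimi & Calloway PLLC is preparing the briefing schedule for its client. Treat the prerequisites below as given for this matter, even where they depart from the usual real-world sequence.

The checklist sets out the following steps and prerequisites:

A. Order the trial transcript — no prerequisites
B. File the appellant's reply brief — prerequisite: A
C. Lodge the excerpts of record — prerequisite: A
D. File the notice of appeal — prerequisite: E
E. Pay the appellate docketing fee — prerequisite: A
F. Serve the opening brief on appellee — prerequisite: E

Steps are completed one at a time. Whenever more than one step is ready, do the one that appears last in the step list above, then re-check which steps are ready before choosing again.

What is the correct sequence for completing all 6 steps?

A, E, F, D, C, B

A is the only step with nothing outstanding, so it goes first.
Now E, C and B have their prerequisites met. E is listed later, so E next.
F, D, C and B are all available; F is listed later → F.
D, C and B are all available; D is listed later → D.
C and B are both available; C is listed later → C.
B is the only step now ready → B.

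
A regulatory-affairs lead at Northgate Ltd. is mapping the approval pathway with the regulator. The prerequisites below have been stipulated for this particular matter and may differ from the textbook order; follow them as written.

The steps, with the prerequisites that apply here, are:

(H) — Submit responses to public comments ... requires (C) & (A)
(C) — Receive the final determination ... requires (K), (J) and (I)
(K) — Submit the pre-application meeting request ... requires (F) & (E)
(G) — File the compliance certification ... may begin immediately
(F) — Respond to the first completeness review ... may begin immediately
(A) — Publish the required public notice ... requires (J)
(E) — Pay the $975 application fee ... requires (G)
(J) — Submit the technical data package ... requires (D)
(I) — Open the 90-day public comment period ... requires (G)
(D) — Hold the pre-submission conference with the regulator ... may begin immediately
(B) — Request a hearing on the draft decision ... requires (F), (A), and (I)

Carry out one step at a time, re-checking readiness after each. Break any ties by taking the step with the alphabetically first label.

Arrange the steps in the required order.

Nothing is required for (D), (F) and (G). (D) has the earlier label → (D) first.
Ready: (F), (G) and (J). (F) has the earlier label → (F).
Ready: (G) and (J). (G) has the earlier label → (G).
(E) and (I) now also ready, so the ready set is {(E), (I), (J)}; (E) has the earlier label → (E).
(I), (J) and (K) are all available; (I) has the earlier label → (I).
Ready: (J) and (K). (J) has the earlier label → (J).
(A) now also ready, so the ready set is {(A), (K)}; (A) has the earlier label → (A).
(B) now also ready, so the ready set is {(B), (K)}; (B) has the earlier label → (B).
(K) needed (E) and (F), now all done → (K).
That leaves (C) as the only ready step → (C).
Next only (H) has its prerequisites met → (H).

(D), (F), (G), (E), (I), (J), (A), (B), (K), (C), (H)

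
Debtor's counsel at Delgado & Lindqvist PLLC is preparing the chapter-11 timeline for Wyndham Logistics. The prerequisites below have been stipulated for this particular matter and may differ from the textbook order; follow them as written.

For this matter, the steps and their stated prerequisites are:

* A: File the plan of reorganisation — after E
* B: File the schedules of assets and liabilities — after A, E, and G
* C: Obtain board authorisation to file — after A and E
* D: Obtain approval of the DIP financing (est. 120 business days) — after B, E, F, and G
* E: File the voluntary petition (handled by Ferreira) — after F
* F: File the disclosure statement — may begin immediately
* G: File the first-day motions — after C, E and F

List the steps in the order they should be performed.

F → E → A → C → G → B → D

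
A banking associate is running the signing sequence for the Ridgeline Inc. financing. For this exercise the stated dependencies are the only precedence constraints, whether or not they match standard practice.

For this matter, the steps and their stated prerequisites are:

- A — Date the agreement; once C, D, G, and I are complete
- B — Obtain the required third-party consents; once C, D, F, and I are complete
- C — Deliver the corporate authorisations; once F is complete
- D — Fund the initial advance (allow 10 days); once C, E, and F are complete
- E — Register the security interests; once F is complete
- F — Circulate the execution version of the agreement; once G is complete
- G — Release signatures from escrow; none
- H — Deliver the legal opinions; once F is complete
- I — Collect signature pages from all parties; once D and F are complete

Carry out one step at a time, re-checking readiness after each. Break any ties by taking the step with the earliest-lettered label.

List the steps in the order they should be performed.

G has no prerequisites → G first.
Next only F has its prerequisites met → F.
C, E and H are all available; C has the earlier label → C.
Ready: E and H. E has the earlier label → E.
D and H are both available; D has the earlier label → D.
I now also ready, so the ready set is {H, I}; H has the earlier label → H.
I needed D and F, now all done → I.
A and B are both available; A has the earlier label → A.
That leaves B as the only ready step → B.

G F C E D H I A B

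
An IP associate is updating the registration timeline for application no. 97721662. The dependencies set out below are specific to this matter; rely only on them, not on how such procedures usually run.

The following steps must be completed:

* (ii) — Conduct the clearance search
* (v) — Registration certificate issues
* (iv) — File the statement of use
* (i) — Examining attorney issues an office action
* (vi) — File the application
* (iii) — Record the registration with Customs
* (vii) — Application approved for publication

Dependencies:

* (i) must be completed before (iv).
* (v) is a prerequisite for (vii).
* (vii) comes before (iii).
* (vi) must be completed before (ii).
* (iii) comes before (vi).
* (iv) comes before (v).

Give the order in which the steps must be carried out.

(i), (iv), (v), (vii), (iii), (vi), (ii)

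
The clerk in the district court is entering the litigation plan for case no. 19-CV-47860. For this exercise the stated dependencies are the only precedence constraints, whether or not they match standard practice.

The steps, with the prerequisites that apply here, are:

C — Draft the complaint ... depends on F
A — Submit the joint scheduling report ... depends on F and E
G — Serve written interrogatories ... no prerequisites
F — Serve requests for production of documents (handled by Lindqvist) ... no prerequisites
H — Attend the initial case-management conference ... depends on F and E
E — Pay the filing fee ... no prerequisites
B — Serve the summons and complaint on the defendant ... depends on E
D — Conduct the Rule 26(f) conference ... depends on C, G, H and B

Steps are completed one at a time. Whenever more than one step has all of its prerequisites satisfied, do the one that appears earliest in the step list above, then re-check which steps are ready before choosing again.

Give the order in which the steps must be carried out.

G, F and E have no prerequisites; G is listed earlier, so G is first.
Ready: F and E. F is listed earlier → F.
C now also ready, so the ready set is {C, E}; C is listed earlier → C.
Next only E has its prerequisites met → E.
A, H and B are all available; A is listed earlier → A.
Now H and B have their prerequisites met. H is listed earlier, so H next.
B is the only step now ready → B.
That leaves D as the only ready step → D.

G F C E A H B D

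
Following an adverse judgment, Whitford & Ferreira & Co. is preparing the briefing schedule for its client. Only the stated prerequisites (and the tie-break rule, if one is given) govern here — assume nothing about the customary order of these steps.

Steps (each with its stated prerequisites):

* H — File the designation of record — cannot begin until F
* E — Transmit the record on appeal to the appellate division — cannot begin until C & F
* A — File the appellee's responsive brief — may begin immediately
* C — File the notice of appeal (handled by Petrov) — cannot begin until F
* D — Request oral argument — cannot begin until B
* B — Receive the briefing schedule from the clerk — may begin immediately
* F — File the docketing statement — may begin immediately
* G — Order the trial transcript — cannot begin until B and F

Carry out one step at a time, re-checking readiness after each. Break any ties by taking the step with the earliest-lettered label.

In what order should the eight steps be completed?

A, B, D, F, C, E, G, H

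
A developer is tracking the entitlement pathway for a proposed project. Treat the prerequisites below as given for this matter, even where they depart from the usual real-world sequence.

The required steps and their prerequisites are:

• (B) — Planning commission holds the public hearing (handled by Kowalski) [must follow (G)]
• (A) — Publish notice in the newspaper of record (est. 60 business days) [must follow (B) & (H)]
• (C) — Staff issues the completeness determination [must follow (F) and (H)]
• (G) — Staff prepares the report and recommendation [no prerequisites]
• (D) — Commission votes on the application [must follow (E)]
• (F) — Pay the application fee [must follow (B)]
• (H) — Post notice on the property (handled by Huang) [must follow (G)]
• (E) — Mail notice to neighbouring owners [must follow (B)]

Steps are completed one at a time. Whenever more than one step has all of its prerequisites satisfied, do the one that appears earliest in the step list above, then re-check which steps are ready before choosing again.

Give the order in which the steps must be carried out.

(G) (B) (F) (H) (A) (C) (E) (D)

(G) has no prerequisites → (G) first.
Ready: (B) and (H). (B) is listed earlier → (B).
(F) and (E) now also ready, so the ready set is {(F), (H), (E)}; (F) is listed earlier → (F).
Now (H) and (E) have their prerequisites met. (H) is listed earlier, so (H) next.
(A), (C) and (E) are all available; (A) is listed earlier → (A).
Now (C) and (E) have their prerequisites met. (C) is listed earlier, so (C) next.
(E) needed (B), now all done → (E).
Next only (D) has its prerequisites met → (D).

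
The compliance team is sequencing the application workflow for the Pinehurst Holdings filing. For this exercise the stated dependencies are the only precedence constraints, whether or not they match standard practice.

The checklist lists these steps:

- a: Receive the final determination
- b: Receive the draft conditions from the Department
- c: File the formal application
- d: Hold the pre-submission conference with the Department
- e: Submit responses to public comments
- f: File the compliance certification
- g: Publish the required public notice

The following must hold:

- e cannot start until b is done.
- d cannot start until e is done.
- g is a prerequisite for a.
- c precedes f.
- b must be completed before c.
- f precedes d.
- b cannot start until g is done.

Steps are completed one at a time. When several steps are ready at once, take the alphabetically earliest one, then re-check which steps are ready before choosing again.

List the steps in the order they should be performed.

g → a → b → c → e → f → d

Only g has no prerequisites, so it is first.
Ready: a and b. a has the earlier label → a.
b needed g, now all done → b.
c and e are both available; c has the earlier label → c.
f now also ready, so the ready set is {e, f}; e has the earlier label → e.
f needed c, now all done → f.
d needed e and f, now all done → d.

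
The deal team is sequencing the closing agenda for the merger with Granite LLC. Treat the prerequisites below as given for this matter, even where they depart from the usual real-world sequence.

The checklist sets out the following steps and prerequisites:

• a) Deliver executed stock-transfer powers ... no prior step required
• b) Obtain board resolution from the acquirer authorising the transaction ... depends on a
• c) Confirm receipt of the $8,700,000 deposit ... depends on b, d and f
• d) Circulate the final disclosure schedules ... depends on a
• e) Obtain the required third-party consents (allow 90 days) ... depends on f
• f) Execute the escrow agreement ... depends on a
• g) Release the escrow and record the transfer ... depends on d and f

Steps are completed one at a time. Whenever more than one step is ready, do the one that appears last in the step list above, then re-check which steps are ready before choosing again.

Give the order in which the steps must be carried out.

a, f, e, d, g, b, c

Only a has no prerequisites, so it is first.
f, d and b are all available; f is listed later → f.
e now also ready, so the ready set is {e, d, b}; e is listed later → e.
Now d and b have their prerequisites met. d is listed later, so d next.
Now g and b have their prerequisites met. g is listed later, so g next.
b needed a, now all done → b.
Next only c has its prerequisites met → c.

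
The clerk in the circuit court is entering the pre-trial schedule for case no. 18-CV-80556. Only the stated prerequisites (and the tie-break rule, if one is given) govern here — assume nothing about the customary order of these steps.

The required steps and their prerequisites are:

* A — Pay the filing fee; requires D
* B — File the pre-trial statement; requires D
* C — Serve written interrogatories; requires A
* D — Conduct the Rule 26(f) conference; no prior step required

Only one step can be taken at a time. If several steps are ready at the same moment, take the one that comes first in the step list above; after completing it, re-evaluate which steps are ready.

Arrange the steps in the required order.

Only D has no prerequisites, so it is first.
A and B are both available; A is listed earlier → A.
Now B and C have their prerequisites met. B is listed earlier, so B next.
Next only C has its prerequisites met → C.

D → A → B → C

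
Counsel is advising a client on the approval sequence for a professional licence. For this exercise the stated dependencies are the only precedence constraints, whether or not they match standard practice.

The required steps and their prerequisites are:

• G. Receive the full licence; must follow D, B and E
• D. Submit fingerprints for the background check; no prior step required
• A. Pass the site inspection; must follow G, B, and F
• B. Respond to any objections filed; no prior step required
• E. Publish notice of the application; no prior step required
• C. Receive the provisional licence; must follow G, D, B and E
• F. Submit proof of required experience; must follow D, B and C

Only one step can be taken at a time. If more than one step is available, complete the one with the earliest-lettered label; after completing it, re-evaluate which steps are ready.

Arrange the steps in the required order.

Nothing is required for B, D and E. B has the earlier label → B first.
D and E are both available; D has the earlier label → D.
Next only E has its prerequisites met → E.
That leaves G as the only ready step → G.
C needed B, D, E and G, now all done → C.
F is the only step now ready → F.
A needed B, F and G, now all done → A.

B → D → E → G → C → F → A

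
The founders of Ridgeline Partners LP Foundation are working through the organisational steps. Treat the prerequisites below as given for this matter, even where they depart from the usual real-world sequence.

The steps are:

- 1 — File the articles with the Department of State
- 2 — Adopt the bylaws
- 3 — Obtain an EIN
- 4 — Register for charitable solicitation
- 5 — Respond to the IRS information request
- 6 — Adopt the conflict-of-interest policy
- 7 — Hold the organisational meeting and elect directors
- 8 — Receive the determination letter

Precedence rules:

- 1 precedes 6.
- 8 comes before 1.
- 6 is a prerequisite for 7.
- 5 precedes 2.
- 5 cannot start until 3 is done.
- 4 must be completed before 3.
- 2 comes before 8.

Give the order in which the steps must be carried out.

4 has no prerequisites → 4 first.
Next only 3 has its prerequisites met → 3.
That leaves 5 as the only ready step → 5.
2 needed 5, now all done → 2.
8 needed 2, now all done → 8.
1 needed 8, now all done → 1.
Next only 6 has its prerequisites met → 6.
7 is the only step now ready → 7.

4 3 5 2 8 1 6 7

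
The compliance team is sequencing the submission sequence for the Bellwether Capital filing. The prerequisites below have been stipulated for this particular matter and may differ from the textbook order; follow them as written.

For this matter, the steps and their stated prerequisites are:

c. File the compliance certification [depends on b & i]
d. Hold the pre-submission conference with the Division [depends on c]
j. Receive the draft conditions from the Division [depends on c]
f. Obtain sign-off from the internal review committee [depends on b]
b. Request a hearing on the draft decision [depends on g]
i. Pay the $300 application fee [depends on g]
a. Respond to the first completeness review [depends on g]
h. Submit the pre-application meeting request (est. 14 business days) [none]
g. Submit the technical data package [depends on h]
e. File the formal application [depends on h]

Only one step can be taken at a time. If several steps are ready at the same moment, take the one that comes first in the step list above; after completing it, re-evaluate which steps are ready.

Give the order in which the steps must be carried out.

h, g, b, f, i, c, d, j, a, e

Only h has no prerequisites, so it is first.
Ready: g and e. g is listed earlier → g.
b, i and a now also ready, so the ready set is {b, i, a, e}; b is listed earlier → b.
f now also ready, so the ready set is {f, i, a, e}; f is listed earlier → f.
Now i, a and e have their prerequisites met. i is listed earlier, so i next.
c now also ready, so the ready set is {c, a, e}; c is listed earlier → c.
d and j now also ready, so the ready set is {d, j, a, e}; d is listed earlier → d.
Ready: j, a and e. j is listed earlier → j.
a and e are both available; a is listed earlier → a.
Next only e has its prerequisites met → e.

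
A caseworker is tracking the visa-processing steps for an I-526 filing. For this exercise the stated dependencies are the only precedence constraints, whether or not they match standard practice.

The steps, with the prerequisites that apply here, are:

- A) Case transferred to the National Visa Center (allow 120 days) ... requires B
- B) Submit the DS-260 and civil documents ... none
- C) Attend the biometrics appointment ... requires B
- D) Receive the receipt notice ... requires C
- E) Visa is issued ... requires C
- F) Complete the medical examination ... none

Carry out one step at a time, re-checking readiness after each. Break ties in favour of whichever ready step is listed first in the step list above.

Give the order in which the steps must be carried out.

B and F have no prerequisites; B is listed earlier, so B is first.
Ready: A, C and F. A is listed earlier → A.
Now C and F have their prerequisites met. C is listed earlier, so C next.
D and E now also ready, so the ready set is {D, E, F}; D is listed earlier → D.
Now E and F have their prerequisites met. E is listed earlier, so E next.
That leaves F as the only ready step → F.

B, A, C, D, E, F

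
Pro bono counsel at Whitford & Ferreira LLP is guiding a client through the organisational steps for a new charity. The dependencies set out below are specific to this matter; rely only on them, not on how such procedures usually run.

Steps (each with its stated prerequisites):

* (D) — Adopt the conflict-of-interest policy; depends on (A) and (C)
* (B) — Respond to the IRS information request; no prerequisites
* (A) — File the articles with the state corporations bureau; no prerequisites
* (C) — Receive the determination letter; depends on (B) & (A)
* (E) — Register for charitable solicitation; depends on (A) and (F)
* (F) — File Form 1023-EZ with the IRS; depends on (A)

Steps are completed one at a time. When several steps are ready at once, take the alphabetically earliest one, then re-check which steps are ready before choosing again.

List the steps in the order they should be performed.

(A) (B) (C) (D) (F) (E)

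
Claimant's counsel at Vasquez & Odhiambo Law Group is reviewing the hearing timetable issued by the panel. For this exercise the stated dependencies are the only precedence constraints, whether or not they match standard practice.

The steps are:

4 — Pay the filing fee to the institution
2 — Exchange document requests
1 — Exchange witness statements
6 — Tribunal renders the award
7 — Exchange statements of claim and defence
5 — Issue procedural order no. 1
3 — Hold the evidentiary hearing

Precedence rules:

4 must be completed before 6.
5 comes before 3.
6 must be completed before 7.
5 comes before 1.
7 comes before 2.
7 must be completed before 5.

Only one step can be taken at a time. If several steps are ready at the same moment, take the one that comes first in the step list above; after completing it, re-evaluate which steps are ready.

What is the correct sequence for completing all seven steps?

4 6 7 2 5 1 3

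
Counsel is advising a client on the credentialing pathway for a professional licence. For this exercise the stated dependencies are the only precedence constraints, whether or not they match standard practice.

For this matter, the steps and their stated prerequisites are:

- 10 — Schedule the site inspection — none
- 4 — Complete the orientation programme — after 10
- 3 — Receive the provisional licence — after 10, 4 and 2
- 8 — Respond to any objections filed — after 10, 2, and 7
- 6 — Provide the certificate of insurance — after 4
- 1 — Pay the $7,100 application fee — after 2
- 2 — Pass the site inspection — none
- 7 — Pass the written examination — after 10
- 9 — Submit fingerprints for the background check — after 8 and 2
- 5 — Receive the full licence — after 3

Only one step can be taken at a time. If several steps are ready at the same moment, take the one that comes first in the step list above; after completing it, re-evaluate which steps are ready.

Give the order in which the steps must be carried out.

10, 4, 6, 2, 3, 1, 7, 8, 9, 5

10 and 2 have no prerequisites; 10 is listed earlier, so 10 is first.
Now 4, 2 and 7 have their prerequisites met. 4 is listed earlier, so 4 next.
Ready: 6, 2 and 7. 6 is listed earlier → 6.
2 and 7 are both available; 2 is listed earlier → 2.
3 and 1 now also ready, so the ready set is {3, 1, 7}; 3 is listed earlier → 3.
5 now also ready, so the ready set is {1, 7, 5}; 1 is listed earlier → 1.
7 and 5 are both available; 7 is listed earlier → 7.
Ready: 8 and 5. 8 is listed earlier → 8.
Ready: 9 and 5. 9 is listed earlier → 9.
Next only 5 has its prerequisites met → 5.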